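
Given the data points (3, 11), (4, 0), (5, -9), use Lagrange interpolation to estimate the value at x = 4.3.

Lagrange interpolation formula:
P(x) = Σ yᵢ × Lᵢ(x)
where Lᵢ(x) = Π_{j≠i} (x - xⱼ)/(xᵢ - xⱼ)

L_0(4.3) = (4.3 - 4)/(3 - 4) × (4.3 - 5)/(3 - 5) = -0.105000
L_1(4.3) = (4.3 - 3)/(4 - 3) × (4.3 - 5)/(4 - 5) = 0.910000
L_2(4.3) = (4.3 - 3)/(5 - 3) × (4.3 - 4)/(5 - 4) = 0.195000

P(4.3) = 11×L_0(4.3) + 0×L_1(4.3) + (-9)×L_2(4.3)
P(4.3) = -2.910000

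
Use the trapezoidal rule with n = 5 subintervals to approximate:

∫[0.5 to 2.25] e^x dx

f(x) = e^x
a = 0.5, b = 2.25, n = 5
h = (b - a)/n = 0.350000

Trapezoidal rule: (h/2)[f(x₀) + 2f(x₁) + 2f(x₂) + ... + f(xₙ)]

x_0 = 0.5000, f(x_0) = 1.648721, coefficient = 1
x_1 = 0.8500, f(x_1) = 2.339647, coefficient = 2
x_2 = 1.2000, f(x_2) = 3.320117, coefficient = 2
x_3 = 1.5500, f(x_3) = 4.711470, coefficient = 2
x_4 = 1.9000, f(x_4) = 6.685894, coefficient = 2
x_5 = 2.2500, f(x_5) = 9.487736, coefficient = 1

I ≈ (0.350000/2) × 45.250714 = 7.918875
Exact value: 7.839015
Error: 0.079860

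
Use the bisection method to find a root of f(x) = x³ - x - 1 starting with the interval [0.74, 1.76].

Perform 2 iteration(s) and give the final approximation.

f(x) = x³ - x - 1
Initial interval: [0.74, 1.76]

Iteration 1:
  c_1 = (0.740000 + 1.760000)/2 = 1.250000
  f(c_1) = f(1.250000) = -0.296875
  f(a) × f(c) ≥ 0, new interval: [1.250000, 1.760000]
Iteration 2:
  c_2 = (1.250000 + 1.760000)/2 = 1.505000
  f(c_2) = f(1.505000) = 0.903863
  f(a) × f(c) < 0, new interval: [1.250000, 1.505000]

After 2 iteration(s), the approximation is c_2 = 1.505000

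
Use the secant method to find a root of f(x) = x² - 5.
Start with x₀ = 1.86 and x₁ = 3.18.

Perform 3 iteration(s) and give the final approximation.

f(x) = x² - 5
x₀ = 1.86, x₁ = 3.18

Secant formula: x_{n+1} = x_n - f(x_n)(x_n - x_{n-1})/(f(x_n) - f(x_{n-1}))

Iteration 1:
  f(1.860000) = -1.540400
  f(3.180000) = 5.112400
  x_2 = 3.180000 - 5.112400×(3.180000 - 1.860000)/(5.112400 - (-1.540400))
       = 2.165635
Iteration 2:
  f(3.180000) = 5.112400
  f(2.165635) = -0.310025
  x_3 = 2.165635 - (-0.310025)×(2.165635 - 3.180000)/(-0.310025 - 5.112400)
       = 2.223631
Iteration 3:
  f(2.165635) = -0.310025
  f(2.223631) = -0.055466
  x_4 = 2.223631 - (-0.055466)×(2.223631 - 2.165635)/(-0.055466 - (-0.310025))
       = 2.236268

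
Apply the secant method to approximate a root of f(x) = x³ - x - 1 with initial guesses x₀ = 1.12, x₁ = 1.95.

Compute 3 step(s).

f(x) = x³ - x - 1
x₀ = 1.12, x₁ = 1.95

Secant formula: x_{n+1} = x_n - f(x_n)(x_n - x_{n-1})/(f(x_n) - f(x_{n-1}))

Iteration 1:
  f(1.120000) = -0.715072
  f(1.950000) = 4.464875
  x_2 = 1.950000 - 4.464875×(1.950000 - 1.120000)/(4.464875 - (-0.715072))
       = 1.234578
Iteration 2:
  f(1.950000) = 4.464875
  f(1.234578) = -0.352854
  x_3 = 1.234578 - (-0.352854)×(1.234578 - 1.950000)/(-0.352854 - 4.464875)
       = 1.286976
Iteration 3:
  f(1.234578) = -0.352854
  f(1.286976) = -0.155347
  x_4 = 1.286976 - (-0.155347)×(1.286976 - 1.234578)/(-0.155347 - (-0.352854))
       = 1.328189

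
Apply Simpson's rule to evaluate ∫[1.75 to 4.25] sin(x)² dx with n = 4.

f(x) = sin(x)²
a = 1.75, b = 4.25, n = 4
h = (b - a)/n = 0.625000

Simpson's rule: (h/3)[f(x₀) + 4f(x₁) + 2f(x₂) + ... + f(xₙ)]

x_0 = 1.7500, f(x_0) = 0.968228, coefficient = 1
x_1 = 2.3750, f(x_1) = 0.481199, coefficient = 4
x_2 = 3.0000, f(x_2) = 0.019915, coefficient = 2
x_3 = 3.6250, f(x_3) = 0.216038, coefficient = 4
x_4 = 4.2500, f(x_4) = 0.801006, coefficient = 1

I ≈ (0.625000/3) × 4.598011 = 0.957919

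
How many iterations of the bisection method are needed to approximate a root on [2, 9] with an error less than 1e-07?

We need (b-a)/2^n ≤ 1e-07
(9 - 2)/2^n ≤ 1e-07
7/2^n ≤ 1e-07
2^n ≥ 70000000
n ≥ log₂(70000000) = 26.06
n ≥ 27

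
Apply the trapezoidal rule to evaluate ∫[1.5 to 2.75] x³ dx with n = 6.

f(x) = x³
a = 1.5, b = 2.75, n = 6
h = (b - a)/n = 0.208333

Trapezoidal rule: (h/2)[f(x₀) + 2f(x₁) + 2f(x₂) + ... + f(xₙ)]

x_0 = 1.5000, f(x_0) = 3.375000, coefficient = 1
x_1 = 1.7083, f(x_1) = 4.985605, coefficient = 2
x_2 = 1.9167, f(x_2) = 7.041088, coefficient = 2
x_3 = 2.1250, f(x_3) = 9.595703, coefficient = 2
x_4 = 2.3333, f(x_4) = 12.703704, coefficient = 2
x_5 = 2.5417, f(x_5) = 16.419343, coefficient = 2
x_6 = 2.7500, f(x_6) = 20.796875, coefficient = 1

I ≈ (0.208333/2) × 125.662760 = 13.089871
Exact value: 13.032227
Error: 0.057644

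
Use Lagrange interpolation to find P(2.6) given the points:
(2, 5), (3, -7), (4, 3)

Lagrange interpolation formula:
P(x) = Σ yᵢ × Lᵢ(x)
where Lᵢ(x) = Π_{j≠i} (x - xⱼ)/(xᵢ - xⱼ)

L_0(2.6) = (2.6 - 3)/(2 - 3) × (2.6 - 4)/(2 - 4) = 0.280000
L_1(2.6) = (2.6 - 2)/(3 - 2) × (2.6 - 4)/(3 - 4) = 0.840000
L_2(2.6) = (2.6 - 2)/(4 - 2) × (2.6 - 3)/(4 - 3) = -0.120000

P(2.6) = 5×L_0(2.6) + (-7)×L_1(2.6) + 3×L_2(2.6)
P(2.6) = -4.840000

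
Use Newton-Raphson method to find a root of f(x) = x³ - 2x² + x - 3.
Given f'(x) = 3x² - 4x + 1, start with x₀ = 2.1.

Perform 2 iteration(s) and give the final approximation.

f(x) = x³ - 2x² + x - 3
f'(x) = 3x² - 4x + 1
x₀ = 2.1

Newton-Raphson formula: x_{n+1} = x_n - f(x_n)/f'(x_n)

Iteration 1:
  f(2.100000) = -0.459000
  f'(2.100000) = 5.830000
  x_1 = 2.100000 - (-0.459000)/5.830000 = 2.178731
Iteration 2:
  f(2.178731) = 0.027142
  f'(2.178731) = 6.525680
  x_2 = 2.178731 - 0.027142/6.525680 = 2.174571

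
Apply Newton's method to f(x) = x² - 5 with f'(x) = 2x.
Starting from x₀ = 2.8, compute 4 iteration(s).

f(x) = x² - 5
f'(x) = 2x
x₀ = 2.8

Newton-Raphson formula: x_{n+1} = x_n - f(x_n)/f'(x_n)

Iteration 1:
  f(2.800000) = 2.840000
  f'(2.800000) = 5.600000
  x_1 = 2.800000 - 2.840000/5.600000 = 2.292857
Iteration 2:
  f(2.292857) = 0.257194
  f'(2.292857) = 4.585714
  x_2 = 2.292857 - 0.257194/4.585714 = 2.236771
Iteration 3:
  f(2.236771) = 0.003146
  f'(2.236771) = 4.473543
  x_3 = 2.236771 - 0.003146/4.473543 = 2.236068
Iteration 4:
  f(2.236068) = 0.000000
  f'(2.236068) = 4.472136
  x_4 = 2.236068 - 0.000000/4.472136 = 2.236068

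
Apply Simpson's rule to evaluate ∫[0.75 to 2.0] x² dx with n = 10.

f(x) = x²
a = 0.75, b = 2.0, n = 10
h = (b - a)/n = 0.125000

Simpson's rule: (h/3)[f(x₀) + 4f(x₁) + 2f(x₂) + ... + f(xₙ)]

x_0 = 0.7500, f(x_0) = 0.562500, coefficient = 1
x_1 = 0.8750, f(x_1) = 0.765625, coefficient = 4
x_2 = 1.0000, f(x_2) = 1.000000, coefficient = 2
x_3 = 1.1250, f(x_3) = 1.265625, coefficient = 4
x_4 = 1.2500, f(x_4) = 1.562500, coefficient = 2
x_5 = 1.3750, f(x_5) = 1.890625, coefficient = 4
x_6 = 1.5000, f(x_6) = 2.250000, coefficient = 2
x_7 = 1.6250, f(x_7) = 2.640625, coefficient = 4
x_8 = 1.7500, f(x_8) = 3.062500, coefficient = 2
x_9 = 1.8750, f(x_9) = 3.515625, coefficient = 4
x_10 = 2.0000, f(x_10) = 4.000000, coefficient = 1

I ≈ (0.125000/3) × 60.625000 = 2.526042
Exact value: 2.526042
Error: 0.000000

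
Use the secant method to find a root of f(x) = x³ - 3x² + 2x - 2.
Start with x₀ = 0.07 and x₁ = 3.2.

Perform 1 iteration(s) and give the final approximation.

f(x) = x³ - 3x² + 2x - 2
x₀ = 0.07, x₁ = 3.2

Secant formula: x_{n+1} = x_n - f(x_n)(x_n - x_{n-1})/(f(x_n) - f(x_{n-1}))

Iteration 1:
  f(0.070000) = -1.874357
  f(3.200000) = 6.448000
  x_2 = 3.200000 - 6.448000×(3.200000 - 0.070000)/(6.448000 - (-1.874357))
       = 0.774937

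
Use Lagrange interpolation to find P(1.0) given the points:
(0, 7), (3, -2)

Lagrange interpolation formula:
P(x) = Σ yᵢ × Lᵢ(x)
where Lᵢ(x) = Π_{j≠i} (x - xⱼ)/(xᵢ - xⱼ)

L_0(1.0) = (1.0 - 3)/(0 - 3) = 0.666667
L_1(1.0) = (1.0 - 0)/(3 - 0) = 0.333333

P(1.0) = 7×L_0(1.0) + (-2)×L_1(1.0)
P(1.0) = 4.000000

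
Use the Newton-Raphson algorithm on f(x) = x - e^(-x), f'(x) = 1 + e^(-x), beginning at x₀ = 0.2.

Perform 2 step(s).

f(x) = x - e^(-x)
f'(x) = 1 + e^(-x)
x₀ = 0.2

Newton-Raphson formula: x_{n+1} = x_n - f(x_n)/f'(x_n)

Iteration 1:
  f(0.200000) = -0.618731
  f'(0.200000) = 1.818731
  x_1 = 0.200000 - (-0.618731)/1.818731 = 0.540199
Iteration 2:
  f(0.540199) = -0.042433
  f'(0.540199) = 1.582632
  x_2 = 0.540199 - (-0.042433)/1.582632 = 0.567011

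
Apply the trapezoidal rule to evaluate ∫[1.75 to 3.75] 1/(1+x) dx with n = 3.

f(x) = 1/(1+x)
a = 1.75, b = 3.75, n = 3
h = (b - a)/n = 0.666667

Trapezoidal rule: (h/2)[f(x₀) + 2f(x₁) + 2f(x₂) + ... + f(xₙ)]

x_0 = 1.7500, f(x_0) = 0.363636, coefficient = 1
x_1 = 2.4167, f(x_1) = 0.292683, coefficient = 2
x_2 = 3.0833, f(x_2) = 0.244898, coefficient = 2
x_3 = 3.7500, f(x_3) = 0.210526, coefficient = 1

I ≈ (0.666667/2) × 1.649324 = 0.549775
Exact value: 0.546544
Error: 0.003231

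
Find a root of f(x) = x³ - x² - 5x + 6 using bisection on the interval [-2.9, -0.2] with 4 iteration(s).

f(x) = x³ - x² - 5x + 6
Initial interval: [-2.9, -0.2]

Iteration 1:
  c_1 = (-2.900000 + (-0.200000))/2 = -1.550000
  f(c_1) = f(-1.550000) = 7.623625
  f(a) × f(c) < 0, new interval: [-2.900000, -1.550000]
Iteration 2:
  c_2 = (-2.900000 + (-1.550000))/2 = -2.225000
  f(c_2) = f(-2.225000) = 1.159234
  f(a) × f(c) < 0, new interval: [-2.900000, -2.225000]
Iteration 3:
  c_3 = (-2.900000 + (-2.225000))/2 = -2.562500
  f(c_3) = f(-2.562500) = -4.580322
  f(a) × f(c) ≥ 0, new interval: [-2.562500, -2.225000]
Iteration 4:
  c_4 = (-2.562500 + (-2.225000))/2 = -2.393750
  f(c_4) = f(-2.393750) = -1.477570
  f(a) × f(c) ≥ 0, new interval: [-2.393750, -2.225000]

After 4 iteration(s), the approximation is c_4 = -2.393750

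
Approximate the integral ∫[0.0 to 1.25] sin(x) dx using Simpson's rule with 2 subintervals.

f(x) = sin(x)
a = 0.0, b = 1.25, n = 2
h = (b - a)/n = 0.625000

Simpson's rule: (h/3)[f(x₀) + 4f(x₁) + 2f(x₂) + ... + f(xₙ)]

x_0 = 0.0000, f(x_0) = 0.000000, coefficient = 1
x_1 = 0.6250, f(x_1) = 0.585097, coefficient = 4
x_2 = 1.2500, f(x_2) = 0.948985, coefficient = 1

I ≈ (0.625000/3) × 3.289374 = 0.685286
Exact value: 0.684678
Error: 0.000609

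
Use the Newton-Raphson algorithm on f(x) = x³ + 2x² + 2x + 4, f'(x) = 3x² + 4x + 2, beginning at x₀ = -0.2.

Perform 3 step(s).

f(x) = x³ + 2x² + 2x + 4
f'(x) = 3x² + 4x + 2
x₀ = -0.2

Newton-Raphson formula: x_{n+1} = x_n - f(x_n)/f'(x_n)

Iteration 1:
  f(-0.200000) = 3.672000
  f'(-0.200000) = 1.320000
  x_1 = -0.200000 - 3.672000/1.320000 = -2.981818
Iteration 2:
  f(-2.981818) = -10.693217
  f'(-2.981818) = 16.746446
  x_2 = -2.981818 - (-10.693217)/16.746446 = -2.343282
Iteration 3:
  f(-2.343282) = -2.571512
  f'(-2.343282) = 9.099780
  x_3 = -2.343282 - (-2.571512)/9.099780 = -2.060691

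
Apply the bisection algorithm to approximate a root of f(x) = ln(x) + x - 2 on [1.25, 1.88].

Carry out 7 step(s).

f(x) = ln(x) + x - 2
Initial interval: [1.25, 1.88]

Iteration 1:
  c_1 = (1.250000 + 1.880000)/2 = 1.565000
  f(c_1) = f(1.565000) = 0.012886
  f(a) × f(c) < 0, new interval: [1.250000, 1.565000]
Iteration 2:
  c_2 = (1.250000 + 1.565000)/2 = 1.407500
  f(c_2) = f(1.407500) = -0.250685
  f(a) × f(c) ≥ 0, new interval: [1.407500, 1.565000]
Iteration 3:
  c_3 = (1.407500 + 1.565000)/2 = 1.486250
  f(c_3) = f(1.486250) = -0.117494
  f(a) × f(c) ≥ 0, new interval: [1.486250, 1.565000]
Iteration 4:
  c_4 = (1.486250 + 1.565000)/2 = 1.525625
  f(c_4) = f(1.525625) = -0.051971
  f(a) × f(c) ≥ 0, new interval: [1.525625, 1.565000]
Iteration 5:
  c_5 = (1.525625 + 1.565000)/2 = 1.545313
  f(c_5) = f(1.545313) = -0.019461
  f(a) × f(c) ≥ 0, new interval: [1.545313, 1.565000]
Iteration 6:
  c_6 = (1.545313 + 1.565000)/2 = 1.555156
  f(c_6) = f(1.555156) = -0.003268
  f(a) × f(c) ≥ 0, new interval: [1.555156, 1.565000]
Iteration 7:
  c_7 = (1.555156 + 1.565000)/2 = 1.560078
  f(c_7) = f(1.560078) = 0.004814
  f(a) × f(c) < 0, new interval: [1.555156, 1.560078]

After 7 iteration(s), the approximation is c_7 = 1.560078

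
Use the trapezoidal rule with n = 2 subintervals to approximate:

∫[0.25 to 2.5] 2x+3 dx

f(x) = 2x+3
a = 0.25, b = 2.5, n = 2
h = (b - a)/n = 1.125000

Trapezoidal rule: (h/2)[f(x₀) + 2f(x₁) + 2f(x₂) + ... + f(xₙ)]

x_0 = 0.2500, f(x_0) = 3.500000, coefficient = 1
x_1 = 1.3750, f(x_1) = 5.750000, coefficient = 2
x_2 = 2.5000, f(x_2) = 8.000000, coefficient = 1

I ≈ (1.125000/2) × 23.000000 = 12.937500
Exact value: 12.937500
Error: 0.000000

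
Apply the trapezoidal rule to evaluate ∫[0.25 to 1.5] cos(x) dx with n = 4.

f(x) = cos(x)
a = 0.25, b = 1.5, n = 4
h = (b - a)/n = 0.312500

Trapezoidal rule: (h/2)[f(x₀) + 2f(x₁) + 2f(x₂) + ... + f(xₙ)]

x_0 = 0.2500, f(x_0) = 0.968912, coefficient = 1
x_1 = 0.5625, f(x_1) = 0.845924, coefficient = 2
x_2 = 0.8750, f(x_2) = 0.640997, coefficient = 2
x_3 = 1.1875, f(x_3) = 0.373980, coefficient = 2
x_4 = 1.5000, f(x_4) = 0.070737, coefficient = 1

I ≈ (0.312500/2) × 4.761452 = 0.743977
Exact value: 0.750091
Error: 0.006114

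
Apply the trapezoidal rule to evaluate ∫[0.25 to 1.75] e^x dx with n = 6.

f(x) = e^x
a = 0.25, b = 1.75, n = 6
h = (b - a)/n = 0.250000

Trapezoidal rule: (h/2)[f(x₀) + 2f(x₁) + 2f(x₂) + ... + f(xₙ)]

x_0 = 0.2500, f(x_0) = 1.284025, coefficient = 1
x_1 = 0.5000, f(x_1) = 1.648721, coefficient = 2
x_2 = 0.7500, f(x_2) = 2.117000, coefficient = 2
x_3 = 1.0000, f(x_3) = 2.718282, coefficient = 2
x_4 = 1.2500, f(x_4) = 3.490343, coefficient = 2
x_5 = 1.5000, f(x_5) = 4.481689, coefficient = 2
x_6 = 1.7500, f(x_6) = 5.754603, coefficient = 1

I ≈ (0.250000/2) × 35.950698 = 4.493837
Exact value: 4.470577
Error: 0.023260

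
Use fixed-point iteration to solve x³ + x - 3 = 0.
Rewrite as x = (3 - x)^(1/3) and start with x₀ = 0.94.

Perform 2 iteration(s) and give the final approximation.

Equation: x³ + x - 3 = 0
Fixed-point form: x = (3 - x)^(1/3)
x₀ = 0.94

x_1 = g(0.940000) = 1.272396
x_2 = g(1.272396) = 1.199908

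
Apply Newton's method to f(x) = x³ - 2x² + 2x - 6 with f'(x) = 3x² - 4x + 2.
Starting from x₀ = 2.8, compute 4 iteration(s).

f(x) = x³ - 2x² + 2x - 6
f'(x) = 3x² - 4x + 2
x₀ = 2.8

Newton-Raphson formula: x_{n+1} = x_n - f(x_n)/f'(x_n)

Iteration 1:
  f(2.800000) = 5.872000
  f'(2.800000) = 14.320000
  x_1 = 2.800000 - 5.872000/14.320000 = 2.389944
Iteration 2:
  f(2.389944) = 1.007184
  f'(2.389944) = 9.575722
  x_2 = 2.389944 - 1.007184/9.575722 = 2.284763
Iteration 3:
  f(2.284763) = 0.056030
  f'(2.284763) = 8.521375
  x_3 = 2.284763 - 0.056030/8.521375 = 2.278188
Iteration 4:
  f(2.278188) = 0.000210
  f'(2.278188) = 8.457668
  x_4 = 2.278188 - 0.000210/8.457668 = 2.278163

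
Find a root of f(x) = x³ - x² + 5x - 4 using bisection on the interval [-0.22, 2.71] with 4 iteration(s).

f(x) = x³ - x² + 5x - 4
Initial interval: [-0.22, 2.71]

Iteration 1:
  c_1 = (-0.220000 + 2.710000)/2 = 1.245000
  f(c_1) = f(1.245000) = 2.604756
  f(a) × f(c) < 0, new interval: [-0.220000, 1.245000]
Iteration 2:
  c_2 = (-0.220000 + 1.245000)/2 = 0.512500
  f(c_2) = f(0.512500) = -1.565545
  f(a) × f(c) ≥ 0, new interval: [0.512500, 1.245000]
Iteration 3:
  c_3 = (0.512500 + 1.245000)/2 = 0.878750
  f(c_3) = f(0.878750) = 0.300121
  f(a) × f(c) < 0, new interval: [0.512500, 0.878750]
Iteration 4:
  c_4 = (0.512500 + 0.878750)/2 = 0.695625
  f(c_4) = f(0.695625) = -0.669160
  f(a) × f(c) ≥ 0, new interval: [0.695625, 0.878750]

After 4 iteration(s), the approximation is c_4 = 0.695625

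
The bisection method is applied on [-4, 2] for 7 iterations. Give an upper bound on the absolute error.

Bisection error bound: |error| ≤ (b-a)/2^n
|error| ≤ (2 - (-4))/2^7 = 6/2^7
|error| ≤ 0.0468750000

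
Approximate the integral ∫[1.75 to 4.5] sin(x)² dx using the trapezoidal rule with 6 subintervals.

f(x) = sin(x)²
a = 1.75, b = 4.5, n = 6
h = (b - a)/n = 0.458333

Trapezoidal rule: (h/2)[f(x₀) + 2f(x₁) + 2f(x₂) + ... + f(xₙ)]

x_0 = 1.7500, f(x_0) = 0.968228, coefficient = 1
x_1 = 2.2083, f(x_1) = 0.645715, coefficient = 2
x_2 = 2.6667, f(x_2) = 0.209098, coefficient = 2
x_3 = 3.1250, f(x_3) = 0.000275, coefficient = 2
x_4 = 3.5833, f(x_4) = 0.182768, coefficient = 2
x_5 = 4.0417, f(x_5) = 0.613673, coefficient = 2
x_6 = 4.5000, f(x_6) = 0.955565, coefficient = 1

I ≈ (0.458333/2) × 5.226854 = 1.197821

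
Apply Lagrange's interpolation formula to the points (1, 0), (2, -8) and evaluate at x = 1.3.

Lagrange interpolation formula:
P(x) = Σ yᵢ × Lᵢ(x)
where Lᵢ(x) = Π_{j≠i} (x - xⱼ)/(xᵢ - xⱼ)

L_0(1.3) = (1.3 - 2)/(1 - 2) = 0.700000
L_1(1.3) = (1.3 - 1)/(2 - 1) = 0.300000

P(1.3) = 0×L_0(1.3) + (-8)×L_1(1.3)
P(1.3) = -2.400000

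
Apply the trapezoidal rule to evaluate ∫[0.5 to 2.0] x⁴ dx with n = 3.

f(x) = x⁴
a = 0.5, b = 2.0, n = 3
h = (b - a)/n = 0.500000

Trapezoidal rule: (h/2)[f(x₀) + 2f(x₁) + 2f(x₂) + ... + f(xₙ)]

x_0 = 0.5000, f(x_0) = 0.062500, coefficient = 1
x_1 = 1.0000, f(x_1) = 1.000000, coefficient = 2
x_2 = 1.5000, f(x_2) = 5.062500, coefficient = 2
x_3 = 2.0000, f(x_3) = 16.000000, coefficient = 1

I ≈ (0.500000/2) × 28.187500 = 7.046875
Exact value: 6.393750
Error: 0.653125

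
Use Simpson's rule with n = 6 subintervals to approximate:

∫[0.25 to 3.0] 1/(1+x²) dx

f(x) = 1/(1+x²)
a = 0.25, b = 3.0, n = 6
h = (b - a)/n = 0.458333

Simpson's rule: (h/3)[f(x₀) + 4f(x₁) + 2f(x₂) + ... + f(xₙ)]

x_0 = 0.2500, f(x_0) = 0.941176, coefficient = 1
x_1 = 0.7083, f(x_1) = 0.665896, coefficient = 4
x_2 = 1.1667, f(x_2) = 0.423529, coefficient = 2
x_3 = 1.6250, f(x_3) = 0.274678, coefficient = 4
x_4 = 2.0833, f(x_4) = 0.187256, coefficient = 2
x_5 = 2.5417, f(x_5) = 0.134047, coefficient = 4
x_6 = 3.0000, f(x_6) = 0.100000, coefficient = 1

I ≈ (0.458333/3) × 6.561232 = 1.002410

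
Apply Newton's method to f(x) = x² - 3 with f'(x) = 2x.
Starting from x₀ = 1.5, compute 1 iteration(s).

f(x) = x² - 3
f'(x) = 2x
x₀ = 1.5

Newton-Raphson formula: x_{n+1} = x_n - f(x_n)/f'(x_n)

Iteration 1:
  f(1.500000) = -0.750000
  f'(1.500000) = 3.000000
  x_1 = 1.500000 - (-0.750000)/3.000000 = 1.750000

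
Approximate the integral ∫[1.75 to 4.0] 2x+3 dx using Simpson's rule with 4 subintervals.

f(x) = 2x+3
a = 1.75, b = 4.0, n = 4
h = (b - a)/n = 0.562500

Simpson's rule: (h/3)[f(x₀) + 4f(x₁) + 2f(x₂) + ... + f(xₙ)]

x_0 = 1.7500, f(x_0) = 6.500000, coefficient = 1
x_1 = 2.3125, f(x_1) = 7.625000, coefficient = 4
x_2 = 2.8750, f(x_2) = 8.750000, coefficient = 2
x_3 = 3.4375, f(x_3) = 9.875000, coefficient = 4
x_4 = 4.0000, f(x_4) = 11.000000, coefficient = 1

I ≈ (0.562500/3) × 105.000000 = 19.687500
Exact value: 19.687500
Error: 0.000000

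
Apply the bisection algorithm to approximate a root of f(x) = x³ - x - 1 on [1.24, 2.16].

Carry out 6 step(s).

f(x) = x³ - x - 1
Initial interval: [1.24, 2.16]

Iteration 1:
  c_1 = (1.240000 + 2.160000)/2 = 1.700000
  f(c_1) = f(1.700000) = 2.213000
  f(a) × f(c) < 0, new interval: [1.240000, 1.700000]
Iteration 2:
  c_2 = (1.240000 + 1.700000)/2 = 1.470000
  f(c_2) = f(1.470000) = 0.706523
  f(a) × f(c) < 0, new interval: [1.240000, 1.470000]
Iteration 3:
  c_3 = (1.240000 + 1.470000)/2 = 1.355000
  f(c_3) = f(1.355000) = 0.132814
  f(a) × f(c) < 0, new interval: [1.240000, 1.355000]
Iteration 4:
  c_4 = (1.240000 + 1.355000)/2 = 1.297500
  f(c_4) = f(1.297500) = -0.113151
  f(a) × f(c) ≥ 0, new interval: [1.297500, 1.355000]
Iteration 5:
  c_5 = (1.297500 + 1.355000)/2 = 1.326250
  f(c_5) = f(1.326250) = 0.006543
  f(a) × f(c) < 0, new interval: [1.297500, 1.326250]
Iteration 6:
  c_6 = (1.297500 + 1.326250)/2 = 1.311875
  f(c_6) = f(1.311875) = -0.054117
  f(a) × f(c) ≥ 0, new interval: [1.311875, 1.326250]

After 6 iteration(s), the approximation is c_6 = 1.311875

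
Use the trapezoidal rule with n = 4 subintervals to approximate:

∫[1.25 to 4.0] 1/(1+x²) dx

f(x) = 1/(1+x²)
a = 1.25, b = 4.0, n = 4
h = (b - a)/n = 0.687500

Trapezoidal rule: (h/2)[f(x₀) + 2f(x₁) + 2f(x₂) + ... + f(xₙ)]

x_0 = 1.2500, f(x_0) = 0.390244, coefficient = 1
x_1 = 1.9375, f(x_1) = 0.210353, coefficient = 2
x_2 = 2.6250, f(x_2) = 0.126733, coefficient = 2
x_3 = 3.3125, f(x_3) = 0.083524, coefficient = 2
x_4 = 4.0000, f(x_4) = 0.058824, coefficient = 1

I ≈ (0.687500/2) × 1.290287 = 0.443536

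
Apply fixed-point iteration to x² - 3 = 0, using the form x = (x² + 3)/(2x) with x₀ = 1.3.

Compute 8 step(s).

Equation: x² - 3 = 0
Fixed-point form: x = (x² + 3)/(2x)
x₀ = 1.3

x_1 = g(1.300000) = 1.803846
x_2 = g(1.803846) = 1.733480
x_3 = g(1.733480) = 1.732051
x_4 = g(1.732051) = 1.732051
x_5 = g(1.732051) = 1.732051
x_6 = g(1.732051) = 1.732051
x_7 = g(1.732051) = 1.732051
x_8 = g(1.732051) = 1.732051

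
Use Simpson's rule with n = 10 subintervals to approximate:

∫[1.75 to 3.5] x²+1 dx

f(x) = x²+1
a = 1.75, b = 3.5, n = 10
h = (b - a)/n = 0.175000

Simpson's rule: (h/3)[f(x₀) + 4f(x₁) + 2f(x₂) + ... + f(xₙ)]

x_0 = 1.7500, f(x_0) = 4.062500, coefficient = 1
x_1 = 1.9250, f(x_1) = 4.705625, coefficient = 4
x_2 = 2.1000, f(x_2) = 5.410000, coefficient = 2
x_3 = 2.2750, f(x_3) = 6.175625, coefficient = 4
x_4 = 2.4500, f(x_4) = 7.002500, coefficient = 2
x_5 = 2.6250, f(x_5) = 7.890625, coefficient = 4
x_6 = 2.8000, f(x_6) = 8.840000, coefficient = 2
x_7 = 2.9750, f(x_7) = 9.850625, coefficient = 4
x_8 = 3.1500, f(x_8) = 10.922500, coefficient = 2
x_9 = 3.3250, f(x_9) = 12.055625, coefficient = 4
x_10 = 3.5000, f(x_10) = 13.250000, coefficient = 1

I ≈ (0.175000/3) × 244.375000 = 14.255208
Exact value: 14.255208
Error: 0.000000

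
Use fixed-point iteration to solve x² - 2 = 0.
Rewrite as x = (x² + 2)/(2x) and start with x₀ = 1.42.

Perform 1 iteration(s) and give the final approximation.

Equation: x² - 2 = 0
Fixed-point form: x = (x² + 2)/(2x)
x₀ = 1.42

x_1 = g(1.420000) = 1.414225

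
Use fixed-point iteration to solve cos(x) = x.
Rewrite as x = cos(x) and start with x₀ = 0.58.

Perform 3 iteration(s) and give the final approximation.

Equation: cos(x) = x
Fixed-point form: x = cos(x)
x₀ = 0.58

x_1 = g(0.580000) = 0.836463
x_2 = g(0.836463) = 0.670093
x_3 = g(0.670093) = 0.783764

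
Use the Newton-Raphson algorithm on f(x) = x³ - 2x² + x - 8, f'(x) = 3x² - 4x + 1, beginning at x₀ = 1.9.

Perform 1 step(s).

f(x) = x³ - 2x² + x - 8
f'(x) = 3x² - 4x + 1
x₀ = 1.9

Newton-Raphson formula: x_{n+1} = x_n - f(x_n)/f'(x_n)

Iteration 1:
  f(1.900000) = -6.461000
  f'(1.900000) = 4.230000
  x_1 = 1.900000 - (-6.461000)/4.230000 = 3.427423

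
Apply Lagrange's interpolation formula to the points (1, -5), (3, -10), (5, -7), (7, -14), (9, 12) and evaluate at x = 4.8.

Lagrange interpolation formula:
P(x) = Σ yᵢ × Lᵢ(x)
where Lᵢ(x) = Π_{j≠i} (x - xⱼ)/(xᵢ - xⱼ)

L_0(4.8) = (4.8 - 3)/(1 - 3) × (4.8 - 5)/(1 - 5) × (4.8 - 7)/(1 - 7) × (4.8 - 9)/(1 - 9) = -0.008663
L_1(4.8) = (4.8 - 1)/(3 - 1) × (4.8 - 5)/(3 - 5) × (4.8 - 7)/(3 - 7) × (4.8 - 9)/(3 - 9) = 0.073150
L_2(4.8) = (4.8 - 1)/(5 - 1) × (4.8 - 3)/(5 - 3) × (4.8 - 7)/(5 - 7) × (4.8 - 9)/(5 - 9) = 0.987525
L_3(4.8) = (4.8 - 1)/(7 - 1) × (4.8 - 3)/(7 - 3) × (4.8 - 5)/(7 - 5) × (4.8 - 9)/(7 - 9) = -0.059850
L_4(4.8) = (4.8 - 1)/(9 - 1) × (4.8 - 3)/(9 - 3) × (4.8 - 5)/(9 - 5) × (4.8 - 7)/(9 - 7) = 0.007838

P(4.8) = (-5)×L_0(4.8) + (-10)×L_1(4.8) + (-7)×L_2(4.8) + (-14)×L_3(4.8) + 12×L_4(4.8)
P(4.8) = -6.668912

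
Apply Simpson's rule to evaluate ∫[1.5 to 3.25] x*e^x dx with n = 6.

f(x) = x*e^x
a = 1.5, b = 3.25, n = 6
h = (b - a)/n = 0.291667

Simpson's rule: (h/3)[f(x₀) + 4f(x₁) + 2f(x₂) + ... + f(xₙ)]

x_0 = 1.5000, f(x_0) = 6.722534, coefficient = 1
x_1 = 1.7917, f(x_1) = 10.749002, coefficient = 4
x_2 = 2.0833, f(x_2) = 16.731656, coefficient = 2
x_3 = 2.3750, f(x_3) = 25.533656, coefficient = 4
x_4 = 2.6667, f(x_4) = 38.378443, coefficient = 2
x_5 = 2.9583, f(x_5) = 56.994763, coefficient = 4
x_6 = 3.2500, f(x_6) = 83.818605, coefficient = 1

I ≈ (0.291667/3) × 573.871022 = 55.793016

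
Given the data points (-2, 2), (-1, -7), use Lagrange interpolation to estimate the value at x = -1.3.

Lagrange interpolation formula:
P(x) = Σ yᵢ × Lᵢ(x)
where Lᵢ(x) = Π_{j≠i} (x - xⱼ)/(xᵢ - xⱼ)

L_0(-1.3) = (-1.3 - (-1))/(-2 - (-1)) = 0.300000
L_1(-1.3) = (-1.3 - (-2))/(-1 - (-2)) = 0.700000

P(-1.3) = 2×L_0(-1.3) + (-7)×L_1(-1.3)
P(-1.3) = -4.300000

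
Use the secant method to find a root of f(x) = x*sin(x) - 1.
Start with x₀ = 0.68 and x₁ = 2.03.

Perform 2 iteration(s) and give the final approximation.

f(x) = x*sin(x) - 1
x₀ = 0.68, x₁ = 2.03

Secant formula: x_{n+1} = x_n - f(x_n)(x_n - x_{n-1})/(f(x_n) - f(x_{n-1}))

Iteration 1:
  f(0.680000) = -0.572421
  f(2.030000) = 0.819704
  x_2 = 2.030000 - 0.819704×(2.030000 - 0.680000)/(0.819704 - (-0.572421))
       = 1.235100
Iteration 2:
  f(2.030000) = 0.819704
  f(1.235100) = 0.166158
  x_3 = 1.235100 - 0.166158×(1.235100 - 2.030000)/(0.166158 - 0.819704)
       = 1.033004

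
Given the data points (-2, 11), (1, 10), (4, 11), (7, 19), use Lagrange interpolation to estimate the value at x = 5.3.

Lagrange interpolation formula:
P(x) = Σ yᵢ × Lᵢ(x)
where Lᵢ(x) = Π_{j≠i} (x - xⱼ)/(xᵢ - xⱼ)

L_0(5.3) = (5.3 - 1)/(-2 - 1) × (5.3 - 4)/(-2 - 4) × (5.3 - 7)/(-2 - 7) = 0.058660
L_1(5.3) = (5.3 - (-2))/(1 - (-2)) × (5.3 - 4)/(1 - 4) × (5.3 - 7)/(1 - 7) = -0.298759
L_2(5.3) = (5.3 - (-2))/(4 - (-2)) × (5.3 - 1)/(4 - 1) × (5.3 - 7)/(4 - 7) = 0.988204
L_3(5.3) = (5.3 - (-2))/(7 - (-2)) × (5.3 - 1)/(7 - 1) × (5.3 - 4)/(7 - 4) = 0.251895

P(5.3) = 11×L_0(5.3) + 10×L_1(5.3) + 11×L_2(5.3) + 19×L_3(5.3)
P(5.3) = 13.313920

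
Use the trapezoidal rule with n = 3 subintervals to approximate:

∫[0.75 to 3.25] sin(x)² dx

f(x) = sin(x)²
a = 0.75, b = 3.25, n = 3
h = (b - a)/n = 0.833333

Trapezoidal rule: (h/2)[f(x₀) + 2f(x₁) + 2f(x₂) + ... + f(xₙ)]

x_0 = 0.7500, f(x_0) = 0.464631, coefficient = 1
x_1 = 1.5833, f(x_1) = 0.999843, coefficient = 2
x_2 = 2.4167, f(x_2) = 0.439675, coefficient = 2
x_3 = 3.2500, f(x_3) = 0.011706, coefficient = 1

I ≈ (0.833333/2) × 3.355374 = 1.398072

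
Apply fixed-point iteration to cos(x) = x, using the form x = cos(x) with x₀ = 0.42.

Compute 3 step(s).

Equation: cos(x) = x
Fixed-point form: x = cos(x)
x₀ = 0.42

x_1 = g(0.420000) = 0.913089
x_2 = g(0.913089) = 0.611304
x_3 = g(0.611304) = 0.818900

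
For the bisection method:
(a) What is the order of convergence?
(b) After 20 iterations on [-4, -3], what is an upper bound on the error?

(a) Bisection has linear (order 1) convergence; the error is halved each step.

(b) Error bound = (b-a)/2^n = (-3 - (-4))/2^{20}
    = 1/2^{20}

(a) 1 (linear); (b) error ≤ 9.54e-07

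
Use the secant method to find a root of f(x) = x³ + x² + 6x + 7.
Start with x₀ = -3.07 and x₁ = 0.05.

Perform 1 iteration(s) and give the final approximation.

f(x) = x³ + x² + 6x + 7
x₀ = -3.07, x₁ = 0.05

Secant formula: x_{n+1} = x_n - f(x_n)(x_n - x_{n-1})/(f(x_n) - f(x_{n-1}))

Iteration 1:
  f(-3.070000) = -30.929543
  f(0.050000) = 7.302625
  x_2 = 0.050000 - 7.302625×(0.050000 - (-3.070000))/(7.302625 - (-30.929543))
       = -0.545943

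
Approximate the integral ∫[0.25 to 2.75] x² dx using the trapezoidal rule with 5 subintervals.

f(x) = x²
a = 0.25, b = 2.75, n = 5
h = (b - a)/n = 0.500000

Trapezoidal rule: (h/2)[f(x₀) + 2f(x₁) + 2f(x₂) + ... + f(xₙ)]

x_0 = 0.2500, f(x_0) = 0.062500, coefficient = 1
x_1 = 0.7500, f(x_1) = 0.562500, coefficient = 2
x_2 = 1.2500, f(x_2) = 1.562500, coefficient = 2
x_3 = 1.7500, f(x_3) = 3.062500, coefficient = 2
x_4 = 2.2500, f(x_4) = 5.062500, coefficient = 2
x_5 = 2.7500, f(x_5) = 7.562500, coefficient = 1

I ≈ (0.500000/2) × 28.125000 = 7.031250
Exact value: 6.927083
Error: 0.104167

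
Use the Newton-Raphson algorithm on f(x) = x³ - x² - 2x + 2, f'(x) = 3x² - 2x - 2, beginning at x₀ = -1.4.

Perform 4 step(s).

f(x) = x³ - x² - 2x + 2
f'(x) = 3x² - 2x - 2
x₀ = -1.4

Newton-Raphson formula: x_{n+1} = x_n - f(x_n)/f'(x_n)

Iteration 1:
  f(-1.400000) = 0.096000
  f'(-1.400000) = 6.680000
  x_1 = -1.400000 - 0.096000/6.680000 = -1.414371
Iteration 2:
  f(-1.414371) = -0.001077
  f'(-1.414371) = 6.830081
  x_2 = -1.414371 - (-0.001077)/6.830081 = -1.414214
Iteration 3:
  f(-1.414214) = 0.000000
  f'(-1.414214) = 6.828427
  x_3 = -1.414214 - 0.000000/6.828427 = -1.414214
Iteration 4:
  f(-1.414214) = 0.000000
  f'(-1.414214) = 6.828427
  x_4 = -1.414214 - 0.000000/6.828427 = -1.414214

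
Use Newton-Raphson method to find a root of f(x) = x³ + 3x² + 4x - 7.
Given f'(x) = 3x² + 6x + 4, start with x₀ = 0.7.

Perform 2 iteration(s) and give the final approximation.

f(x) = x³ + 3x² + 4x - 7
f'(x) = 3x² + 6x + 4
x₀ = 0.7

Newton-Raphson formula: x_{n+1} = x_n - f(x_n)/f'(x_n)

Iteration 1:
  f(0.700000) = -2.387000
  f'(0.700000) = 9.670000
  x_1 = 0.700000 - (-2.387000)/9.670000 = 0.946846
Iteration 2:
  f(0.946846) = 0.325799
  f'(0.946846) = 12.370627
  x_2 = 0.946846 - 0.325799/12.370627 = 0.920509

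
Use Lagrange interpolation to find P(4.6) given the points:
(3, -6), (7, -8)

Lagrange interpolation formula:
P(x) = Σ yᵢ × Lᵢ(x)
where Lᵢ(x) = Π_{j≠i} (x - xⱼ)/(xᵢ - xⱼ)

L_0(4.6) = (4.6 - 7)/(3 - 7) = 0.600000
L_1(4.6) = (4.6 - 3)/(7 - 3) = 0.400000

P(4.6) = (-6)×L_0(4.6) + (-8)×L_1(4.6)
P(4.6) = -6.800000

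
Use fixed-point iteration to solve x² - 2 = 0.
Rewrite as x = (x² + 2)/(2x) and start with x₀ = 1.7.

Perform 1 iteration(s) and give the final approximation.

Equation: x² - 2 = 0
Fixed-point form: x = (x² + 2)/(2x)
x₀ = 1.7

x_1 = g(1.700000) = 1.438235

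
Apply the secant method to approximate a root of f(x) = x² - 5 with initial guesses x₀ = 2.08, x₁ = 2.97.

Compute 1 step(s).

f(x) = x² - 5
x₀ = 2.08, x₁ = 2.97

Secant formula: x_{n+1} = x_n - f(x_n)(x_n - x_{n-1})/(f(x_n) - f(x_{n-1}))

Iteration 1:
  f(2.080000) = -0.673600
  f(2.970000) = 3.820900
  x_2 = 2.970000 - 3.820900×(2.970000 - 2.080000)/(3.820900 - (-0.673600))
       = 2.213386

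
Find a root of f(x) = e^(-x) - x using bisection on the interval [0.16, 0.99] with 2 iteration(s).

f(x) = e^(-x) - x
Initial interval: [0.16, 0.99]

Iteration 1:
  c_1 = (0.160000 + 0.990000)/2 = 0.575000
  f(c_1) = f(0.575000) = -0.012295
  f(a) × f(c) < 0, new interval: [0.160000, 0.575000]
Iteration 2:
  c_2 = (0.160000 + 0.575000)/2 = 0.367500
  f(c_2) = f(0.367500) = 0.324963
  f(a) × f(c) ≥ 0, new interval: [0.367500, 0.575000]

After 2 iteration(s), the approximation is c_2 = 0.367500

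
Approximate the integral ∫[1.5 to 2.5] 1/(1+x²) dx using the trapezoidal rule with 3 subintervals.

f(x) = 1/(1+x²)
a = 1.5, b = 2.5, n = 3
h = (b - a)/n = 0.333333

Trapezoidal rule: (h/2)[f(x₀) + 2f(x₁) + 2f(x₂) + ... + f(xₙ)]

x_0 = 1.5000, f(x_0) = 0.307692, coefficient = 1
x_1 = 1.8333, f(x_1) = 0.229299, coefficient = 2
x_2 = 2.1667, f(x_2) = 0.175610, coefficient = 2
x_3 = 2.5000, f(x_3) = 0.137931, coefficient = 1

I ≈ (0.333333/2) × 1.255442 = 0.209240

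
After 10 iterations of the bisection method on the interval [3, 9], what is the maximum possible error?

Bisection error bound: |error| ≤ (b-a)/2^n
|error| ≤ (9 - 3)/2^10 = 6/2^10
|error| ≤ 0.0058593750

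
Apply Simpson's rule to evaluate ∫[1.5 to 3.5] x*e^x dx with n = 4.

f(x) = x*e^x
a = 1.5, b = 3.5, n = 4
h = (b - a)/n = 0.500000

Simpson's rule: (h/3)[f(x₀) + 4f(x₁) + 2f(x₂) + ... + f(xₙ)]

x_0 = 1.5000, f(x_0) = 6.722534, coefficient = 1
x_1 = 2.0000, f(x_1) = 14.778112, coefficient = 4
x_2 = 2.5000, f(x_2) = 30.456235, coefficient = 2
x_3 = 3.0000, f(x_3) = 60.256611, coefficient = 4
x_4 = 3.5000, f(x_4) = 115.904082, coefficient = 1

I ≈ (0.500000/3) × 483.677977 = 80.612996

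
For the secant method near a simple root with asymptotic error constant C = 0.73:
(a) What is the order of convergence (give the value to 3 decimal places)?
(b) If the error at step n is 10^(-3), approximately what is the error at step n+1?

(a) Secant method has superlinear convergence with order φ = (1+√5)/2 ≈ 1.618.
    This means |e_{n+1}| ≈ C|e_n|^1.618.

(b) With |e_n| = 10^(-3) and C = 0.73:
    |e_{n+1}| ≈ 0.73 × (10^(-3))^1.618 = 0.73 × 10^(-4.85)

(a) ≈ 1.618 (golden ratio); (b) |e_{n+1}| ≈ 1.021e-05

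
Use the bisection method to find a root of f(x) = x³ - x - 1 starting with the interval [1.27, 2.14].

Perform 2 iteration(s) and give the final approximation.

f(x) = x³ - x - 1
Initial interval: [1.27, 2.14]

Iteration 1:
  c_1 = (1.270000 + 2.140000)/2 = 1.705000
  f(c_1) = f(1.705000) = 2.251478
  f(a) × f(c) < 0, new interval: [1.270000, 1.705000]
Iteration 2:
  c_2 = (1.270000 + 1.705000)/2 = 1.487500
  f(c_2) = f(1.487500) = 0.803826
  f(a) × f(c) < 0, new interval: [1.270000, 1.487500]

After 2 iteration(s), the approximation is c_2 = 1.487500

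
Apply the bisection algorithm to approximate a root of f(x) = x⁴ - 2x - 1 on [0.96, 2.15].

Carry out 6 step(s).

f(x) = x⁴ - 2x - 1
Initial interval: [0.96, 2.15]

Iteration 1:
  c_1 = (0.960000 + 2.150000)/2 = 1.555000
  f(c_1) = f(1.555000) = 1.736845
  f(a) × f(c) < 0, new interval: [0.960000, 1.555000]
Iteration 2:
  c_2 = (0.960000 + 1.555000)/2 = 1.257500
  f(c_2) = f(1.257500) = -1.014471
  f(a) × f(c) ≥ 0, new interval: [1.257500, 1.555000]
Iteration 3:
  c_3 = (1.257500 + 1.555000)/2 = 1.406250
  f(c_3) = f(1.406250) = 0.098161
  f(a) × f(c) < 0, new interval: [1.257500, 1.406250]
Iteration 4:
  c_4 = (1.257500 + 1.406250)/2 = 1.331875
  f(c_4) = f(1.331875) = -0.517061
  f(a) × f(c) ≥ 0, new interval: [1.331875, 1.406250]
Iteration 5:
  c_5 = (1.331875 + 1.406250)/2 = 1.369063
  f(c_5) = f(1.369063) = -0.225004
  f(a) × f(c) ≥ 0, new interval: [1.369063, 1.406250]
Iteration 6:
  c_6 = (1.369063 + 1.406250)/2 = 1.387656
  f(c_6) = f(1.387656) = -0.067416
  f(a) × f(c) ≥ 0, new interval: [1.387656, 1.406250]

After 6 iteration(s), the approximation is c_6 = 1.387656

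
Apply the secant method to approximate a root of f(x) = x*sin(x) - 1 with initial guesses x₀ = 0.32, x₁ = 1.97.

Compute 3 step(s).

f(x) = x*sin(x) - 1
x₀ = 0.32, x₁ = 1.97

Secant formula: x_{n+1} = x_n - f(x_n)(x_n - x_{n-1})/(f(x_n) - f(x_{n-1}))

Iteration 1:
  f(0.320000) = -0.899339
  f(1.970000) = 0.815100
  x_2 = 1.970000 - 0.815100×(1.970000 - 0.320000)/(0.815100 - (-0.899339))
       = 1.185536
Iteration 2:
  f(1.970000) = 0.815100
  f(1.185536) = 0.098637
  x_3 = 1.185536 - 0.098637×(1.185536 - 1.970000)/(0.098637 - 0.815100)
       = 1.077537
Iteration 3:
  f(1.185536) = 0.098637
  f(1.077537) = -0.050911
  x_4 = 1.077537 - (-0.050911)×(1.077537 - 1.185536)/(-0.050911 - 0.098637)
       = 1.114304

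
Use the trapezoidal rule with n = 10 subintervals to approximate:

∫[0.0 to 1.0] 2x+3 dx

f(x) = 2x+3
a = 0.0, b = 1.0, n = 10
h = (b - a)/n = 0.100000

Trapezoidal rule: (h/2)[f(x₀) + 2f(x₁) + 2f(x₂) + ... + f(xₙ)]

x_0 = 0.0000, f(x_0) = 3.000000, coefficient = 1
x_1 = 0.1000, f(x_1) = 3.200000, coefficient = 2
x_2 = 0.2000, f(x_2) = 3.400000, coefficient = 2
x_3 = 0.3000, f(x_3) = 3.600000, coefficient = 2
x_4 = 0.4000, f(x_4) = 3.800000, coefficient = 2
x_5 = 0.5000, f(x_5) = 4.000000, coefficient = 2
x_6 = 0.6000, f(x_6) = 4.200000, coefficient = 2
x_7 = 0.7000, f(x_7) = 4.400000, coefficient = 2
x_8 = 0.8000, f(x_8) = 4.600000, coefficient = 2
x_9 = 0.9000, f(x_9) = 4.800000, coefficient = 2
x_10 = 1.0000, f(x_10) = 5.000000, coefficient = 1

I ≈ (0.100000/2) × 80.000000 = 4.000000
Exact value: 4.000000
Error: 0.000000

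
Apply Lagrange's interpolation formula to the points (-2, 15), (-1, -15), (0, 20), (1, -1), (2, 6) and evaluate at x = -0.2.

Lagrange interpolation formula:
P(x) = Σ yᵢ × Lᵢ(x)
where Lᵢ(x) = Π_{j≠i} (x - xⱼ)/(xᵢ - xⱼ)

L_0(-0.2) = (-0.2 - (-1))/(-2 - (-1)) × (-0.2 - 0)/(-2 - 0) × (-0.2 - 1)/(-2 - 1) × (-0.2 - 2)/(-2 - 2) = -0.017600
L_1(-0.2) = (-0.2 - (-2))/(-1 - (-2)) × (-0.2 - 0)/(-1 - 0) × (-0.2 - 1)/(-1 - 1) × (-0.2 - 2)/(-1 - 2) = 0.158400
L_2(-0.2) = (-0.2 - (-2))/(0 - (-2)) × (-0.2 - (-1))/(0 - (-1)) × (-0.2 - 1)/(0 - 1) × (-0.2 - 2)/(0 - 2) = 0.950400
L_3(-0.2) = (-0.2 - (-2))/(1 - (-2)) × (-0.2 - (-1))/(1 - (-1)) × (-0.2 - 0)/(1 - 0) × (-0.2 - 2)/(1 - 2) = -0.105600
L_4(-0.2) = (-0.2 - (-2))/(2 - (-2)) × (-0.2 - (-1))/(2 - (-1)) × (-0.2 - 0)/(2 - 0) × (-0.2 - 1)/(2 - 1) = 0.014400

P(-0.2) = 15×L_0(-0.2) + (-15)×L_1(-0.2) + 20×L_2(-0.2) + (-1)×L_3(-0.2) + 6×L_4(-0.2)
P(-0.2) = 16.560000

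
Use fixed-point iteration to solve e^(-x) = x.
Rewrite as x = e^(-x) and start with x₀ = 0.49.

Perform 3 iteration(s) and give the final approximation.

Equation: e^(-x) = x
Fixed-point form: x = e^(-x)
x₀ = 0.49

x_1 = g(0.490000) = 0.612626
x_2 = g(0.612626) = 0.541926
x_3 = g(0.541926) = 0.581627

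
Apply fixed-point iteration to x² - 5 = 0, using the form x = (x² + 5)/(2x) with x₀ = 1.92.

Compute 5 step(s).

Equation: x² - 5 = 0
Fixed-point form: x = (x² + 5)/(2x)
x₀ = 1.92

x_1 = g(1.920000) = 2.262083
x_2 = g(2.262083) = 2.236218
x_3 = g(2.236218) = 2.236068
x_4 = g(2.236068) = 2.236068
x_5 = g(2.236068) = 2.236068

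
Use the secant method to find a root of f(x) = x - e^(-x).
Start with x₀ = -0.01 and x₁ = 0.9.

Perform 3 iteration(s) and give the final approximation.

f(x) = x - e^(-x)
x₀ = -0.01, x₁ = 0.9

Secant formula: x_{n+1} = x_n - f(x_n)(x_n - x_{n-1})/(f(x_n) - f(x_{n-1}))

Iteration 1:
  f(-0.010000) = -1.020050
  f(0.900000) = 0.493430
  x_2 = 0.900000 - 0.493430×(0.900000 - (-0.010000))/(0.493430 - (-1.020050))
       = 0.603319
Iteration 2:
  f(0.900000) = 0.493430
  f(0.603319) = 0.056325
  x_3 = 0.603319 - 0.056325×(0.603319 - 0.900000)/(0.056325 - 0.493430)
       = 0.565088
Iteration 3:
  f(0.603319) = 0.056325
  f(0.565088) = -0.003222
  x_4 = 0.565088 - (-0.003222)×(0.565088 - 0.603319)/(-0.003222 - 0.056325)
       = 0.567157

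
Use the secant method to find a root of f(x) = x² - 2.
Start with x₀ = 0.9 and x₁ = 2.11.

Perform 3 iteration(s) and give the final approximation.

f(x) = x² - 2
x₀ = 0.9, x₁ = 2.11

Secant formula: x_{n+1} = x_n - f(x_n)(x_n - x_{n-1})/(f(x_n) - f(x_{n-1}))

Iteration 1:
  f(0.900000) = -1.190000
  f(2.110000) = 2.452100
  x_2 = 2.110000 - 2.452100×(2.110000 - 0.900000)/(2.452100 - (-1.190000))
       = 1.295349
Iteration 2:
  f(2.110000) = 2.452100
  f(1.295349) = -0.322071
  x_3 = 1.295349 - (-0.322071)×(1.295349 - 2.110000)/(-0.322071 - 2.452100)
       = 1.389927
Iteration 3:
  f(1.295349) = -0.322071
  f(1.389927) = -0.068103
  x_4 = 1.389927 - (-0.068103)×(1.389927 - 1.295349)/(-0.068103 - (-0.322071))
       = 1.415289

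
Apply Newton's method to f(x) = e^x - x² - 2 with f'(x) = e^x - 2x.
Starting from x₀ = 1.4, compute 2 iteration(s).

f(x) = e^x - x² - 2
f'(x) = e^x - 2x
x₀ = 1.4

Newton-Raphson formula: x_{n+1} = x_n - f(x_n)/f'(x_n)

Iteration 1:
  f(1.400000) = 0.095200
  f'(1.400000) = 1.255200
  x_1 = 1.400000 - 0.095200/1.255200 = 1.324156
Iteration 2:
  f(1.324156) = 0.005622
  f'(1.324156) = 1.110699
  x_2 = 1.324156 - 0.005622/1.110699 = 1.319094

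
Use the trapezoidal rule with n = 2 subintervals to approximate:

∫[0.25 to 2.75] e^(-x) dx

f(x) = e^(-x)
a = 0.25, b = 2.75, n = 2
h = (b - a)/n = 1.250000

Trapezoidal rule: (h/2)[f(x₀) + 2f(x₁) + 2f(x₂) + ... + f(xₙ)]

x_0 = 0.2500, f(x_0) = 0.778801, coefficient = 1
x_1 = 1.5000, f(x_1) = 0.223130, coefficient = 2
x_2 = 2.7500, f(x_2) = 0.063928, coefficient = 1

I ≈ (1.250000/2) × 1.288989 = 0.805618
Exact value: 0.714873
Error: 0.090745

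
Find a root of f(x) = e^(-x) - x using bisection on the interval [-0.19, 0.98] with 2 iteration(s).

f(x) = e^(-x) - x
Initial interval: [-0.19, 0.98]

Iteration 1:
  c_1 = (-0.190000 + 0.980000)/2 = 0.395000
  f(c_1) = f(0.395000) = 0.278680
  f(a) × f(c) ≥ 0, new interval: [0.395000, 0.980000]
Iteration 2:
  c_2 = (0.395000 + 0.980000)/2 = 0.687500
  f(c_2) = f(0.687500) = -0.184668
  f(a) × f(c) < 0, new interval: [0.395000, 0.687500]

After 2 iteration(s), the approximation is c_2 = 0.687500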